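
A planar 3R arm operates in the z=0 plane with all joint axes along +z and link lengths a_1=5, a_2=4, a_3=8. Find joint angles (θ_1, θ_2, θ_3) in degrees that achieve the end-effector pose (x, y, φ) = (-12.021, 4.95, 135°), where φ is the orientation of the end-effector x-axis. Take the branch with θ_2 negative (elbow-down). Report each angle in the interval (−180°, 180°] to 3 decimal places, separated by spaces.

-135.004 -89.997 0.001

wrist centre = target − a_3·(cos φ, sin φ) = (-6.3641, -0.7069)
cos θ_2 = (41.0020−5²−4²)/(2·5·4) = 0.0000; θ_2 = -89.9971° (elbow-down)
β = atan2(-0.7069,-6.3641) = -173.6622°; ψ = atan2(-4.0000,5.0002) = -38.6587°
θ_1 = β − ψ = -135.0035°
θ_3 = φ − θ_1 − θ_2 = 0.0007° (wrapped to (-180°,180°])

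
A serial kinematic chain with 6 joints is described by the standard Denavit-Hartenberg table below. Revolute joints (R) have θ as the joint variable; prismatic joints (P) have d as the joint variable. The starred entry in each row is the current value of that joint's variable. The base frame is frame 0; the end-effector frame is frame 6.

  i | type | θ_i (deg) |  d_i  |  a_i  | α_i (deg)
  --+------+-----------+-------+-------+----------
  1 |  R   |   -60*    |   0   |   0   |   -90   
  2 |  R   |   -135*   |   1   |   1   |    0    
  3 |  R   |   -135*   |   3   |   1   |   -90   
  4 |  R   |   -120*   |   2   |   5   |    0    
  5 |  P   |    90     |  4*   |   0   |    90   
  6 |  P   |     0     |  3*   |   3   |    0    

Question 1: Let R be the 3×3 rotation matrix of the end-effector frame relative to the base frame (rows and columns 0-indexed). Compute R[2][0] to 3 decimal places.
End-effector x-axis (col 0 of R) = (0.4330,0.2500,-0.8660)
R[2][0] = -0.8660

-0.866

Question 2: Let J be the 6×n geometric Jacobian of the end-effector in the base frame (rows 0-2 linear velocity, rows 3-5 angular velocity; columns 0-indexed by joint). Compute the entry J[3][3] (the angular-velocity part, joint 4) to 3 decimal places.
axis z_3 = (-0.5000,0.8660,0.0000); lever o_n−o_3 = (4.2990,9.4103,1.4019)
cross product → J_v[:, 3] = (1.2141,0.7010,-8.4282)
J_ω[:, 3] = z_3
entry J[3][3] = -0.5000

-0.500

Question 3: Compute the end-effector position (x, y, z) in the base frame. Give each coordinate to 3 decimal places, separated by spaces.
after link 1: o_1 = (0.0000, 0.0000, 0.0000)
after link 2: o_2 = (0.5125, 1.1124, 0.7071)
after link 3: o_3 = (3.1105, 2.6124, -0.2929)
after link 4: o_4 = (5.8605, 6.5095, 2.2071)
after link 5: o_5 = (3.8605, 9.9736, 2.2071)
after link 6: o_6 = (7.4096, 12.0226, 1.1090)

7.410 12.023 1.109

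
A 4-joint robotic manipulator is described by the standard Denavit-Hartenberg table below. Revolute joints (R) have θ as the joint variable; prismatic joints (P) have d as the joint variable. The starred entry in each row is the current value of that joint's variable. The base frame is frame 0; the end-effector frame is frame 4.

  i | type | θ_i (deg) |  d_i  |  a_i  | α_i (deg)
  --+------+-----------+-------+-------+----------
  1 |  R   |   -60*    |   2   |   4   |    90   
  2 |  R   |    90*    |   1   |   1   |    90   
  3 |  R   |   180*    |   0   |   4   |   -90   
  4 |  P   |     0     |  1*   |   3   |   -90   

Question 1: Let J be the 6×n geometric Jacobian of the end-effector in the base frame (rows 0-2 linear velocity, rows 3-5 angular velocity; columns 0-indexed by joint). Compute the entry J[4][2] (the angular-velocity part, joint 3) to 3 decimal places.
-0.866

axis z_2 = (0.5000,-0.8660,-0.0000); lever o_n−o_2 = (0.8660,0.5000,-7.0000)
cross product → J_v[:, 2] = (6.0622,3.5000,1.0000)
J_ω[:, 2] = z_2
entry J[4][2] = -0.8660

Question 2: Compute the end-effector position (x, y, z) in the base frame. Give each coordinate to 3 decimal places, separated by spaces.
after link 1: o_1 = (2.0000, -3.4641, 2.0000)
after link 2: o_2 = (1.1340, -3.9641, 3.0000)
after link 3: o_3 = (1.1340, -3.9641, -1.0000)
after link 4: o_4 = (2.0000, -3.4641, -4.0000)

2.000 -3.464 -4.000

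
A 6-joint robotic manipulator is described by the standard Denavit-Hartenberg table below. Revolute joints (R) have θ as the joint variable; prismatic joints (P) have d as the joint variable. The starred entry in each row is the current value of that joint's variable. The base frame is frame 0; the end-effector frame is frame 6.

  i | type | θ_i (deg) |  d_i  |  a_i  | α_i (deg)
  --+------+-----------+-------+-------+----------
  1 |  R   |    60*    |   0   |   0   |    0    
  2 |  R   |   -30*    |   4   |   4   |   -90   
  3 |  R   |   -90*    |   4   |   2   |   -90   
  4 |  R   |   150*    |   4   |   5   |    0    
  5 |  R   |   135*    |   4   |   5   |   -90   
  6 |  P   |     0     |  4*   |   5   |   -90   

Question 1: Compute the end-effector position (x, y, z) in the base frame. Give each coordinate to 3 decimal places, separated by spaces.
after link 1: o_1 = (0.0000, 0.0000, 0.0000)
after link 2: o_2 = (3.4641, 2.0000, 4.0000)
after link 3: o_3 = (1.4641, 5.4641, 6.0000)
after link 4: o_4 = (6.1782, 5.2990, 1.6699)
after link 5: o_5 = (7.2275, 11.4816, 2.9640)
after link 6: o_6 = (5.3303, 14.7676, 8.1218)

5.330 14.768 8.122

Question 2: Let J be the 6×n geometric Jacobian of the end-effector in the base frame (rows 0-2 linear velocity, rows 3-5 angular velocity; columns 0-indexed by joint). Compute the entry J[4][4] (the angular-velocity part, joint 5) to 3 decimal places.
axis z_4 = (0.8660,0.5000,-0.0000); lever o_n−o_4 = (-0.8479,9.4686,6.4519)
cross product → J_v[:, 4] = (3.2259,-5.5875,8.6240)
J_ω[:, 4] = z_4
entry J[4][4] = 0.5000

0.500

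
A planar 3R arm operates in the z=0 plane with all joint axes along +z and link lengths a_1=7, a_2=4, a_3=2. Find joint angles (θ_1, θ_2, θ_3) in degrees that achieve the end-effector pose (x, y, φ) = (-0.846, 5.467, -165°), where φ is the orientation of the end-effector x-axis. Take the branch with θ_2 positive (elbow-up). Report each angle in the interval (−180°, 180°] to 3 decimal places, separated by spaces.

45.001 120.006 29.993

wrist centre = target − a_3·(cos φ, sin φ) = (1.0859, 5.9846)
cos θ_2 = (36.9950−7²−4²)/(2·7·4) = -0.5001; θ_2 = 120.0059° (elbow-up)
β = atan2(5.9846,1.0859) = 79.7161°; ψ = atan2(3.4639,4.9996) = 34.7153°
θ_1 = β − ψ = 45.0008°
θ_3 = φ − θ_1 − θ_2 = 29.9932° (wrapped to (-180°,180°])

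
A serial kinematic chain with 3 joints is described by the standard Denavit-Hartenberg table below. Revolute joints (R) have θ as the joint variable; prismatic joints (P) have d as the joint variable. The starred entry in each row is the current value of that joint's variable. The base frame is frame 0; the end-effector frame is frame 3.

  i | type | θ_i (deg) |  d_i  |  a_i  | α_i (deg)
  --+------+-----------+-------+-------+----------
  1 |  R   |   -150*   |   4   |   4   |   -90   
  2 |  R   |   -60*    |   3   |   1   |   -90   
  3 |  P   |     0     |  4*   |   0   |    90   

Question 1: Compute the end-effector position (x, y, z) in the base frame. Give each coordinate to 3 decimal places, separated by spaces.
-5.397 -6.580 2.866

after link 1: o_1 = (-3.4641, -2.0000, 4.0000)
after link 2: o_2 = (-2.3971, -4.8481, 4.8660)
after link 3: o_3 = (-5.3971, -6.5801, 2.8660)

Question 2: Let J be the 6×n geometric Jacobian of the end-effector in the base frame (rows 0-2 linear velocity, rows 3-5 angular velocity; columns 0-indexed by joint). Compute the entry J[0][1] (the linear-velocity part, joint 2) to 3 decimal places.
0.982

axis z_1 = (0.5000,-0.8660,0.0000); lever o_n−o_1 = (-1.9330,-4.5801,-1.1340)
cross product → J_v[:, 1] = (0.9821,0.5670,-3.9641)
J_ω[:, 1] = z_1
entry J[0][1] = 0.9821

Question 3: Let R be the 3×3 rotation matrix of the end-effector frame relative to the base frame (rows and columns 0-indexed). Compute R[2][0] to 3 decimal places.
0.866

End-effector x-axis (col 0 of R) = (-0.4330,-0.2500,0.8660)
R[2][0] = 0.8660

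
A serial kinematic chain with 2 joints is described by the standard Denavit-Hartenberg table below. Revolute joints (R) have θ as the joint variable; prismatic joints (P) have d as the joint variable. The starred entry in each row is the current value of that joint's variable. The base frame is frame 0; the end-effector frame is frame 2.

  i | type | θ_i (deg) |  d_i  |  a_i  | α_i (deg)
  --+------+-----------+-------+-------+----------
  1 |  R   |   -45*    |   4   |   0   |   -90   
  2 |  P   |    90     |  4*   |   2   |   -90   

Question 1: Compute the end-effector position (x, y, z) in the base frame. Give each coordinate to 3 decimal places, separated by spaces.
after link 1: o_1 = (0.0000, 0.0000, 4.0000)
after link 2: o_2 = (2.8284, 2.8284, 2.0000)

2.828 2.828 2.000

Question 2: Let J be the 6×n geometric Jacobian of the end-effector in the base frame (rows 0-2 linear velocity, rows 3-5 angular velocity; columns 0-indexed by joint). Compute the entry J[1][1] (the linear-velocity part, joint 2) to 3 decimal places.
0.707

prismatic axis z_1 = (0.7071,0.7071,0.0000)
J_v[:, 1] = z_1; J_ω[:, 1] = (0,0,0)
entry J[1][1] = 0.7071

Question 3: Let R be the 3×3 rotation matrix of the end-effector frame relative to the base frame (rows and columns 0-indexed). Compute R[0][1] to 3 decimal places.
-0.707

End-effector y-axis (col 1 of R) = (-0.7071,-0.7071,-0.0000)
R[0][1] = -0.7071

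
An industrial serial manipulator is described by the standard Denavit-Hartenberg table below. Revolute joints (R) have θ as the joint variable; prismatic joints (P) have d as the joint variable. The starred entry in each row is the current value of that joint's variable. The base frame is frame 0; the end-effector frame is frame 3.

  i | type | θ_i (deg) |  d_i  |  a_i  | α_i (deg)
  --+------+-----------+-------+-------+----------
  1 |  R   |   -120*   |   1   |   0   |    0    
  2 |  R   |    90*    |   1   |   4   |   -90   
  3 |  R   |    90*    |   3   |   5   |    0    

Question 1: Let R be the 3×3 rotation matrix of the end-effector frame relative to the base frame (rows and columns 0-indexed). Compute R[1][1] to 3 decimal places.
0.500

End-effector y-axis (col 1 of R) = (-0.8660,0.5000,-0.0000)
R[1][1] = 0.5000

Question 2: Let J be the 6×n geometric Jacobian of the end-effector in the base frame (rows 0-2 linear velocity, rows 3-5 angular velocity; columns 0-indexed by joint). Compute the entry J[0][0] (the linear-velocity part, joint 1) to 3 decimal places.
axis z_0 = ẑ; lever o_n−o_0 = (4.9641,0.5981,-3.0000)
cross product → J_v[:, 0] = (-0.5981,4.9641,0.0000)
J_ω[:, 0] = z_0
entry J[0][0] = -0.5981

-0.598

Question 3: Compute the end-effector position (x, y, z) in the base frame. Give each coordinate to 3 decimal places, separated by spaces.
4.964 0.598 -3.000

after link 1: o_1 = (0.0000, 0.0000, 1.0000)
after link 2: o_2 = (3.4641, -2.0000, 2.0000)
after link 3: o_3 = (4.9641, 0.5981, -3.0000)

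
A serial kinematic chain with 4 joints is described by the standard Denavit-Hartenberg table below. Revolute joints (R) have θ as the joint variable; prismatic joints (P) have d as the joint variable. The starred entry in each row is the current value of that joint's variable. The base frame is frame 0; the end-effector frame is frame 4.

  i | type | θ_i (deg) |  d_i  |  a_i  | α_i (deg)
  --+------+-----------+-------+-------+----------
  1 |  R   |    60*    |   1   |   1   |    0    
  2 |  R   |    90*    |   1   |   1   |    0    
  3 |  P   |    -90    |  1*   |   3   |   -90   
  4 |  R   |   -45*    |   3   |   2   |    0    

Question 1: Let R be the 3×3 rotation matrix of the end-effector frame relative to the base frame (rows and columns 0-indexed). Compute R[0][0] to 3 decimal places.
End-effector x-axis (col 0 of R) = (0.3536,0.6124,0.7071)
R[0][0] = 0.3536

0.354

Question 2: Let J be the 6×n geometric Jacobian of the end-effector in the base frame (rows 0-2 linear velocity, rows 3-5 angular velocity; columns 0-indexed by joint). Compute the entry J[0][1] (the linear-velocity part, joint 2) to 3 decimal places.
axis z_1 = (0.0000,0.0000,1.0000); lever o_n−o_1 = (-1.2570,5.8228,3.4142)
cross product → J_v[:, 1] = (-5.8228,-1.2570,0.0000)
J_ω[:, 1] = z_1
entry J[0][1] = -5.8228

-5.823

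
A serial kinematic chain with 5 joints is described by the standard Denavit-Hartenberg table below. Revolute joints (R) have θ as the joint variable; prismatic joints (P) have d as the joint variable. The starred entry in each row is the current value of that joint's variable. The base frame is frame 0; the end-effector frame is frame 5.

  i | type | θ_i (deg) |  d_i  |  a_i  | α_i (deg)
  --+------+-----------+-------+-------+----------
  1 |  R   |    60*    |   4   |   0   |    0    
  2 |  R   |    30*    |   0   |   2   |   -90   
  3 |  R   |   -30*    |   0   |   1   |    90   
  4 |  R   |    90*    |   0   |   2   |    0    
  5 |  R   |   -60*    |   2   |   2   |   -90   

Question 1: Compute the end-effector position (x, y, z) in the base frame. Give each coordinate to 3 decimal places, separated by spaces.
after link 1: o_1 = (0.0000, 0.0000, 4.0000)
after link 2: o_2 = (0.0000, 2.0000, 4.0000)
after link 3: o_3 = (0.0000, 2.8660, 4.5000)
after link 4: o_4 = (-2.0000, 2.8660, 4.5000)
after link 5: o_5 = (-3.0000, 3.3660, 7.0981)

-3.000 3.366 7.098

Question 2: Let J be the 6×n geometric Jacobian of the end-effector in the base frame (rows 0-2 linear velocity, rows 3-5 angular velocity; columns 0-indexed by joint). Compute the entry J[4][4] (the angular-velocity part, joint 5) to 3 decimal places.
axis z_4 = (-0.0000,-0.5000,0.8660); lever o_n−o_4 = (-1.0000,0.5000,2.5981)
cross product → J_v[:, 4] = (-1.7321,-0.8660,-0.5000)
J_ω[:, 4] = z_4
entry J[4][4] = -0.5000

-0.500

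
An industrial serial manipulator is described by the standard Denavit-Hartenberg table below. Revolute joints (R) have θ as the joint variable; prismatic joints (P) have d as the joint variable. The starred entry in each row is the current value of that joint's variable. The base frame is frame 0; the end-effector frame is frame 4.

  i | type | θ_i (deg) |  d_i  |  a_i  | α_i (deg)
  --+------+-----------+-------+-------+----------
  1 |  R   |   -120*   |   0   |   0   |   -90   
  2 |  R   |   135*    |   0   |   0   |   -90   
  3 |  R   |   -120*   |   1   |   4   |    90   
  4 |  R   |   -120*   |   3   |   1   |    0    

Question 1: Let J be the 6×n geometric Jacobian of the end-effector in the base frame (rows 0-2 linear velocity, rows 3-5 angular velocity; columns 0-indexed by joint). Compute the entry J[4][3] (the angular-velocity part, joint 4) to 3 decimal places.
-0.280

axis z_3 = (-0.7392,-0.2803,0.6124); lever o_n−o_3 = (-2.8104,-1.0017,1.0480)
cross product → J_v[:, 3] = (0.3196,-0.9464,-0.0474)
J_ω[:, 3] = z_3
entry J[4][3] = -0.2803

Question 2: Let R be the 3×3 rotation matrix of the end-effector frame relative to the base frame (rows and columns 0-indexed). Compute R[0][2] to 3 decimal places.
-0.739

End-effector z-axis (col 2 of R) = (-0.7392,-0.2803,0.6124)
R[0][2] = -0.7392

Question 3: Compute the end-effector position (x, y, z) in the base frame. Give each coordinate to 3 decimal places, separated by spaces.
after link 1: o_1 = (0.0000, 0.0000, 0.0000)
after link 2: o_2 = (0.0000, 0.0000, 0.0000)
after link 3: o_3 = (2.6464, -2.3444, 2.1213)
after link 4: o_4 = (-0.1639, -3.3461, 3.1693)

-0.164 -3.346 3.169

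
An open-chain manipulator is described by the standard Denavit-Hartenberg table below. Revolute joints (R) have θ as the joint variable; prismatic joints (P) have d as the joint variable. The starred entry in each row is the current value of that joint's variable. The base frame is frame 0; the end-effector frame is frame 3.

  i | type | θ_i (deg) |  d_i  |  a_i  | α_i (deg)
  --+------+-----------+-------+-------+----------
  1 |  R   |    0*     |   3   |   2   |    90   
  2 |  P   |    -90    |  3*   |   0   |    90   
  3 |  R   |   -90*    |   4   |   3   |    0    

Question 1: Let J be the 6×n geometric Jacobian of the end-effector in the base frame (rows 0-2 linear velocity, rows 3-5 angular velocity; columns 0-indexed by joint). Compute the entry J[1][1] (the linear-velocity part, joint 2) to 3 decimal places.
prismatic axis z_1 = (0.0000,-1.0000,0.0000)
J_v[:, 1] = z_1; J_ω[:, 1] = (0,0,0)
entry J[1][1] = -1.0000

-1.000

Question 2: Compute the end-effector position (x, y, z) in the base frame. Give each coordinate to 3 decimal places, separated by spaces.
-2.000 -0.000 3.000

after link 1: o_1 = (2.0000, 0.0000, 3.0000)
after link 2: o_2 = (2.0000, -3.0000, 3.0000)
after link 3: o_3 = (-2.0000, -0.0000, 3.0000)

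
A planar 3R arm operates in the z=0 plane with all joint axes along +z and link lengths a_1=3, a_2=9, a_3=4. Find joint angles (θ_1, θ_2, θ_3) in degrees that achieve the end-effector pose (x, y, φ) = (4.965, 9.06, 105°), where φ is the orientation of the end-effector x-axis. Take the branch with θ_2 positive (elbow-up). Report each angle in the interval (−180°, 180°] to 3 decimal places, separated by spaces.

-59.994 119.994 45.000

wrist centre = target − a_3·(cos φ, sin φ) = (6.0003, 5.1963)
cos θ_2 = (63.0048−3²−9²)/(2·3·9) = -0.4999; θ_2 = 119.9941° (elbow-up)
β = atan2(5.1963,6.0003) = 40.8929°; ψ = atan2(7.7947,-1.4992) = 100.8871°
θ_1 = β − ψ = -59.9942°
θ_3 = φ − θ_1 − θ_2 = 45.0001° (wrapped to (-180°,180°])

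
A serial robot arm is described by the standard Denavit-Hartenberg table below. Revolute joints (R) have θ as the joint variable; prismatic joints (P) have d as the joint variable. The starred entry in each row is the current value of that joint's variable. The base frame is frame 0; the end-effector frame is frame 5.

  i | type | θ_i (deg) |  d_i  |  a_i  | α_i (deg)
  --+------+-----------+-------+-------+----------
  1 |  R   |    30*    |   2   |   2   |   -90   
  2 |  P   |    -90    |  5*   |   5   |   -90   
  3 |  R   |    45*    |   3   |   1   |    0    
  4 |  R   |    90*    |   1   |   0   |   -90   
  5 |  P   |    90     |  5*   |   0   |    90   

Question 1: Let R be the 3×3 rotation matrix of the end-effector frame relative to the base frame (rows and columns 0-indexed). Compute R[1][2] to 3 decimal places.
-0.612

End-effector z-axis (col 2 of R) = (0.3536,-0.6124,-0.7071)
R[1][2] = -0.6124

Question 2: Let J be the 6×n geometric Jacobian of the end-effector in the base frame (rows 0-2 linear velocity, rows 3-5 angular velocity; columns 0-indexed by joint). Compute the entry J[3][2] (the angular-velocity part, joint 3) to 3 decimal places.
axis z_2 = (0.8660,0.5000,-0.0000); lever o_n−o_2 = (2.0499,4.4495,-2.8284)
cross product → J_v[:, 2] = (-1.4142,2.4495,2.8284)
J_ω[:, 2] = z_2
entry J[3][2] = 0.8660

0.866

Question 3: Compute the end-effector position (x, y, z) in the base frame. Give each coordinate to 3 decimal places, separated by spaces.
after link 1: o_1 = (1.7321, 1.0000, 2.0000)
after link 2: o_2 = (-0.7679, 5.3301, 7.0000)
after link 3: o_3 = (2.1837, 6.2178, 7.7071)
after link 4: o_4 = (3.0497, 6.7178, 7.7071)
after link 5: o_5 = (1.2819, 9.7796, 4.1716)

1.282 9.780 4.172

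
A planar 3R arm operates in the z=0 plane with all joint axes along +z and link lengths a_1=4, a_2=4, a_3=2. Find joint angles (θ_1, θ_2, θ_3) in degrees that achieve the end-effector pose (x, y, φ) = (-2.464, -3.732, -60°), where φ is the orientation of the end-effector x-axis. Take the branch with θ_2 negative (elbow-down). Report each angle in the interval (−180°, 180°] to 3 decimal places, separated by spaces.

-89.999 -120.002 150.001

wrist centre = target − a_3·(cos φ, sin φ) = (-3.4640, -1.9999)
cos θ_2 = (15.9991−4²−4²)/(2·4·4) = -0.5000; θ_2 = -120.0019° (elbow-down)
β = atan2(-1.9999,-3.4640) = -149.9999°; ψ = atan2(-3.4640,1.9999) = -60.0009°
θ_1 = β − ψ = -89.9990°
θ_3 = φ − θ_1 − θ_2 = 150.0008° (wrapped to (-180°,180°])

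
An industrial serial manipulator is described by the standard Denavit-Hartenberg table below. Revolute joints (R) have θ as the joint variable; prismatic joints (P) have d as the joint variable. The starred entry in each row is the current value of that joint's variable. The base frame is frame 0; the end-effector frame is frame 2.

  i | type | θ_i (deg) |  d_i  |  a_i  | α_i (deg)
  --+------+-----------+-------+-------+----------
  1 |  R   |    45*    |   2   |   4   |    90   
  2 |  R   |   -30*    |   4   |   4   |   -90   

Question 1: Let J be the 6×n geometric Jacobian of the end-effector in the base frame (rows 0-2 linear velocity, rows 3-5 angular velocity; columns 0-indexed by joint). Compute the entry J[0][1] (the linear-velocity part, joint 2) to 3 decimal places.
axis z_1 = (0.7071,-0.7071,0.0000); lever o_n−o_1 = (5.2779,-0.3789,-2.0000)
cross product → J_v[:, 1] = (1.4142,1.4142,3.4641)
J_ω[:, 1] = z_1
entry J[0][1] = 1.4142

1.414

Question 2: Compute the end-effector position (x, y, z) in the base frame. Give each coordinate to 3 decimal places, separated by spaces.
after link 1: o_1 = (2.8284, 2.8284, 2.0000)
after link 2: o_2 = (8.1063, 2.4495, 0.0000)

8.106 2.449 0.000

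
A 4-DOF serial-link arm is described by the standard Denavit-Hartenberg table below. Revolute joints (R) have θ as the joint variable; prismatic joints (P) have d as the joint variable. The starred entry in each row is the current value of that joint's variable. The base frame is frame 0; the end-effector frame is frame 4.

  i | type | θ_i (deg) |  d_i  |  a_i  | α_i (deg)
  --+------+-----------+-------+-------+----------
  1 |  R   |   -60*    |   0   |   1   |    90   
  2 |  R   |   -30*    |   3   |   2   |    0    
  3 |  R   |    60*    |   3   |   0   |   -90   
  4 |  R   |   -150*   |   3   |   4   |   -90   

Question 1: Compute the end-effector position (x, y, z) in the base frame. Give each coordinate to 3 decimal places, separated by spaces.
-7.812 -2.469 -0.134

after link 1: o_1 = (0.5000, -0.8660, 0.0000)
after link 2: o_2 = (-1.2321, -3.8660, -1.0000)
after link 3: o_3 = (-3.8301, -5.3660, -1.0000)
after link 4: o_4 = (-7.8122, -2.4689, -0.1340)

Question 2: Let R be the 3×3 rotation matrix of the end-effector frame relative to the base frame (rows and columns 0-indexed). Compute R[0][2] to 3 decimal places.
-0.533

End-effector z-axis (col 2 of R) = (-0.5335,-0.8080,0.2500)
R[0][2] = -0.5335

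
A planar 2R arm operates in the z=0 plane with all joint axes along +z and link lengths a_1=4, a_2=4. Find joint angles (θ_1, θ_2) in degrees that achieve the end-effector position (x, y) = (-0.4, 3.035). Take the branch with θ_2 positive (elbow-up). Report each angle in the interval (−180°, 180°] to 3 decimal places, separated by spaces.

cos θ_2 = (9.3712−4²−4²)/(2·4·4) = -0.7071; θ_2 = 135.0034° (elbow-up)
β = atan2(3.0350,-0.4000) = 97.5081°; ψ = atan2(2.8283,1.1714) = 67.5017°
θ_1 = β − ψ = 30.0063°

30.006 135.003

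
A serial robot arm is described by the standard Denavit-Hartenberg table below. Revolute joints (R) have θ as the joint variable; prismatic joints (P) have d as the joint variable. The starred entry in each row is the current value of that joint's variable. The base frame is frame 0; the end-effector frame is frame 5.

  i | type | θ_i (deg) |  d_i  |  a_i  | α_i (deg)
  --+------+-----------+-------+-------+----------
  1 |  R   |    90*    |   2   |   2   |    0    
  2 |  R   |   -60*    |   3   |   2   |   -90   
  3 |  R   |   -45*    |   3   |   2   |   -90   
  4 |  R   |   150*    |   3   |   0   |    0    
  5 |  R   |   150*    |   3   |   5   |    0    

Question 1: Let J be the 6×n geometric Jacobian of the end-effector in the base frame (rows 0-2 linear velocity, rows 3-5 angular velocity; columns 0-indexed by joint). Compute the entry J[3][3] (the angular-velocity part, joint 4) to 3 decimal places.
0.612

axis z_3 = (0.6124,0.3536,-0.7071); lever o_n−o_3 = (3.0401,6.7552,-2.4749)
cross product → J_v[:, 3] = (3.9017,-0.6341,3.0619)
J_ω[:, 3] = z_3
entry J[3][3] = 0.6124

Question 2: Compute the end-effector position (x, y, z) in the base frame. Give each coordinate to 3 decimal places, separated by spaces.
after link 1: o_1 = (0.0000, 2.0000, 2.0000)
after link 2: o_2 = (1.7321, 3.0000, 5.0000)
after link 3: o_3 = (1.4568, 6.3052, 6.4142)
after link 4: o_4 = (3.2939, 7.3658, 4.2929)
after link 5: o_5 = (4.4969, 13.0604, 3.9393)

4.497 13.060 3.939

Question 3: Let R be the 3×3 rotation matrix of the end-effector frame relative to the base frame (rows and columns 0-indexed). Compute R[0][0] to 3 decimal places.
-0.127

End-effector x-axis (col 0 of R) = (-0.1268,0.9268,0.3536)
R[0][0] = -0.1268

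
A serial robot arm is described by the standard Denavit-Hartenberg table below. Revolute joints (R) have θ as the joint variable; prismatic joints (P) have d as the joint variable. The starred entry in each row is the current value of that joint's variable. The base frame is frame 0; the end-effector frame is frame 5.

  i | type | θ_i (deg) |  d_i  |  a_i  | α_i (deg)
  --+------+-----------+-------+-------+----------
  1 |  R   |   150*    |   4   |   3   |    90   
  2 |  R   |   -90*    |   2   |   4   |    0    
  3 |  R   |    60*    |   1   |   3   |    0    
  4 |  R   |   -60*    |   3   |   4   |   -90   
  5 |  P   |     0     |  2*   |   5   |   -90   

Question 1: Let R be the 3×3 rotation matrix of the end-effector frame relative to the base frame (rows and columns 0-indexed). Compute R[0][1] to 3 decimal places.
0.866

End-effector y-axis (col 1 of R) = (0.8660,-0.5000,-0.0000)
R[0][1] = 0.8660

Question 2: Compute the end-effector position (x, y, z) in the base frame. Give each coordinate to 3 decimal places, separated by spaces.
-3.580 8.995 -10.500

after link 1: o_1 = (-2.5981, 1.5000, 4.0000)
after link 2: o_2 = (-1.5981, 3.2321, 0.0000)
after link 3: o_3 = (-3.3481, 5.3971, -1.5000)
after link 4: o_4 = (-1.8481, 7.9952, -5.5000)
after link 5: o_5 = (-3.5801, 8.9952, -10.5000)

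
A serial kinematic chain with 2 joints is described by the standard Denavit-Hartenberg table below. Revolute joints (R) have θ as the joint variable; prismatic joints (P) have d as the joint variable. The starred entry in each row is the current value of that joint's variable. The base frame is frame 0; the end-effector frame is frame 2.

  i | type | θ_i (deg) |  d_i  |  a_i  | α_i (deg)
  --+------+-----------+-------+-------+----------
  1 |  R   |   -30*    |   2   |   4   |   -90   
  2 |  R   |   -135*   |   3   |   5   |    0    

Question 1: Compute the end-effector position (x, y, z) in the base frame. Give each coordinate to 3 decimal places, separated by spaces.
after link 1: o_1 = (3.4641, -2.0000, 2.0000)
after link 2: o_2 = (1.9022, 2.3658, 5.5355)

1.902 2.366 5.536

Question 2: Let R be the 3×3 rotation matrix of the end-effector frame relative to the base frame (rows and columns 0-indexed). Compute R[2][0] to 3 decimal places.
End-effector x-axis (col 0 of R) = (-0.6124,0.3536,0.7071)
R[2][0] = 0.7071

0.707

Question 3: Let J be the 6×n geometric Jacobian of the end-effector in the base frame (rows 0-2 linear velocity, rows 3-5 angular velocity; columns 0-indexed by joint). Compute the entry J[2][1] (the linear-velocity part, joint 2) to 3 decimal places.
axis z_1 = (0.5000,0.8660,0.0000); lever o_n−o_1 = (-1.5619,4.3658,3.5355)
cross product → J_v[:, 1] = (3.0619,-1.7678,3.5355)
J_ω[:, 1] = z_1
entry J[2][1] = 3.5355

3.536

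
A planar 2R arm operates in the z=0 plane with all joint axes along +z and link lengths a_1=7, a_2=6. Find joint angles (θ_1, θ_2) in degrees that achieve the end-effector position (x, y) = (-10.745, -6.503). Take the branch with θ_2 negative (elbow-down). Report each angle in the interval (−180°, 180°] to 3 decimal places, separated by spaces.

-134.997 -30.003

cos θ_2 = (157.7440−7²−6²)/(2·7·6) = 0.8660; θ_2 = -30.0029° (elbow-down)
β = atan2(-6.5030,-10.7450) = -148.8172°; ψ = atan2(-3.0003,12.1960) = -13.8205°
θ_1 = β − ψ = -134.9967°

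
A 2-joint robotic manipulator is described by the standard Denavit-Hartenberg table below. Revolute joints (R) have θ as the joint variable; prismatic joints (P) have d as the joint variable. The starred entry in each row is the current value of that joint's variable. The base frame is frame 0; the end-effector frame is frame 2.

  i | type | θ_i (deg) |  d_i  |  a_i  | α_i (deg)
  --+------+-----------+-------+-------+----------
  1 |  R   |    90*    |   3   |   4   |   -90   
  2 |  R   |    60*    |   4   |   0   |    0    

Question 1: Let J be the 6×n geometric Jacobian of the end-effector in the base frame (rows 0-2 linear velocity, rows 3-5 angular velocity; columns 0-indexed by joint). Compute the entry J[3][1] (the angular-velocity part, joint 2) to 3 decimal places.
axis z_1 = (-1.0000,0.0000,0.0000); lever o_n−o_1 = (-4.0000,0.0000,0.0000)
cross product → J_v[:, 1] = (0.0000,0.0000,0.0000)
J_ω[:, 1] = z_1
entry J[3][1] = -1.0000

-1.000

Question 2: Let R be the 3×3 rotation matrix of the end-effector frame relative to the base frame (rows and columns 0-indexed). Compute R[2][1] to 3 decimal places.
End-effector y-axis (col 1 of R) = (-0.0000,-0.8660,-0.5000)
R[2][1] = -0.5000

-0.500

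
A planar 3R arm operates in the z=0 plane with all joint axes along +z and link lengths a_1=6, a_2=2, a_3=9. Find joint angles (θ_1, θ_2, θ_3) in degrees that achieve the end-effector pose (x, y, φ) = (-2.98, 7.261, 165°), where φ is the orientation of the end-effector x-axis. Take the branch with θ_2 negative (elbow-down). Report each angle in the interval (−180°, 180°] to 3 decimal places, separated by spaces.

wrist centre = target − a_3·(cos φ, sin φ) = (5.7133, 4.9316)
cos θ_2 = (56.9631−6²−2²)/(2·6·2) = 0.7068; θ_2 = -45.0251° (elbow-down)
β = atan2(4.9316,5.7133) = 40.8001°; ψ = atan2(-1.4148,7.4136) = -10.8046°
θ_1 = β − ψ = 51.6047°
θ_3 = φ − θ_1 − θ_2 = 158.4204° (wrapped to (-180°,180°])

51.605 -45.025 158.420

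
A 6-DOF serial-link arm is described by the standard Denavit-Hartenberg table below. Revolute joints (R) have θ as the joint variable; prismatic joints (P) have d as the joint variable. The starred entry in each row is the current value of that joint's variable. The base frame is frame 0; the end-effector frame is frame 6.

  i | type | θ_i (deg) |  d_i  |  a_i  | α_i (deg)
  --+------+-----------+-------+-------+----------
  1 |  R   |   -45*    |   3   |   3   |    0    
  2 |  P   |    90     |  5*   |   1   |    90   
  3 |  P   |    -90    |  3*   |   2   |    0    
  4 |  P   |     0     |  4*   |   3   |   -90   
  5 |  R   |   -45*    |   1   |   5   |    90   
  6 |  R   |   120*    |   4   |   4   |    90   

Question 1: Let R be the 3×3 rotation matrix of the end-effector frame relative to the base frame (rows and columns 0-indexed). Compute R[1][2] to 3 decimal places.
End-effector z-axis (col 2 of R) = (0.7866,-0.0795,-0.6124)
R[1][2] = -0.0795

-0.079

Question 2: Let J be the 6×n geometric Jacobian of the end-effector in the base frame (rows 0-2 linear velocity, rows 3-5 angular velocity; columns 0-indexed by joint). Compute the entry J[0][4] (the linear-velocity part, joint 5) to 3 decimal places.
0.500

axis z_4 = (0.7071,0.7071,0.0000); lever o_n−o_4 = (6.6566,-0.3434,0.7071)
cross product → J_v[:, 4] = (0.5000,-0.5000,-4.9497)
J_ω[:, 4] = z_4
entry J[0][4] = 0.5000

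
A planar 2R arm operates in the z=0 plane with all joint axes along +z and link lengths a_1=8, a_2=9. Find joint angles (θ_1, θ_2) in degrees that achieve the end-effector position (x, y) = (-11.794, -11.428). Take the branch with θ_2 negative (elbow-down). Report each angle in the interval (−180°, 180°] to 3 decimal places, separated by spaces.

cos θ_2 = (269.6976−8²−9²)/(2·8·9) = 0.8660; θ_2 = -30.0080° (elbow-down)
β = atan2(-11.4280,-11.7940) = -135.9030°; ψ = atan2(-4.5011,15.7936) = -15.9073°
θ_1 = β − ψ = -119.9957°

-119.996 -30.008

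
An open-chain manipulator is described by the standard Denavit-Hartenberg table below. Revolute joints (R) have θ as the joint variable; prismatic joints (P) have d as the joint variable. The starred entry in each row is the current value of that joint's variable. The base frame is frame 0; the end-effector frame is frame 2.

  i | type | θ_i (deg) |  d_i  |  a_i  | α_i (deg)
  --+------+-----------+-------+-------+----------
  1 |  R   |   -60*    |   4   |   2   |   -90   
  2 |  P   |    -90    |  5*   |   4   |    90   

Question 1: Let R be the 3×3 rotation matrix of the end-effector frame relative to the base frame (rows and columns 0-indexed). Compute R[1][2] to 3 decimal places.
End-effector z-axis (col 2 of R) = (-0.5000,0.8660,0.0000)
R[1][2] = 0.8660

0.866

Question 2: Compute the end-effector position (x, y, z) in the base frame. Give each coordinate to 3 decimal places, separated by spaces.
5.330 0.768 8.000

after link 1: o_1 = (1.0000, -1.7321, 4.0000)
after link 2: o_2 = (5.3301, 0.7679, 8.0000)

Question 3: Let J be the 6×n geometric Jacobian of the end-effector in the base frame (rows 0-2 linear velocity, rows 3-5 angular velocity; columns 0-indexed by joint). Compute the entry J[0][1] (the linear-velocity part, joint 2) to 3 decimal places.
prismatic axis z_1 = (0.8660,0.5000,0.0000)
J_v[:, 1] = z_1; J_ω[:, 1] = (0,0,0)
entry J[0][1] = 0.8660

0.866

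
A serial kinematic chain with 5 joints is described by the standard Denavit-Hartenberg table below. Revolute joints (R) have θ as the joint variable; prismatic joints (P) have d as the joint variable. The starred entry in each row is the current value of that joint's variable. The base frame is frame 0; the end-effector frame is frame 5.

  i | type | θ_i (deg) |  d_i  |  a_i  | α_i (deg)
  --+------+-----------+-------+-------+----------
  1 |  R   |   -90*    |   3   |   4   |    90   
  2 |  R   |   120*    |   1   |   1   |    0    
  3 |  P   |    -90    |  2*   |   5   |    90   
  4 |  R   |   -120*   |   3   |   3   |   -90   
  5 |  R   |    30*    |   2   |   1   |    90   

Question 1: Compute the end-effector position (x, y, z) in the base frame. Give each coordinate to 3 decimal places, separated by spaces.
1.348 -8.906 4.100

after link 1: o_1 = (0.0000, -4.0000, 3.0000)
after link 2: o_2 = (-1.0000, -3.5000, 3.8660)
after link 3: o_3 = (-3.0000, -7.8301, 6.3660)
after link 4: o_4 = (-0.4019, -8.0311, 3.0179)
after link 5: o_5 = (1.3481, -8.9061, 4.1005)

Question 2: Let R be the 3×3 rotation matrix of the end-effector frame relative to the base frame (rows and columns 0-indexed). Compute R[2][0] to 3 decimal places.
0.217

End-effector x-axis (col 0 of R) = (0.7500,0.6250,0.2165)
R[2][0] = 0.2165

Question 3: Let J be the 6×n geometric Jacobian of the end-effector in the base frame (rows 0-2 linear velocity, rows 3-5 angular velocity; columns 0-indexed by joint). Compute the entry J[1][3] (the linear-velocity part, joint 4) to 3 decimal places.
axis z_3 = (-0.0000,-0.5000,-0.8660); lever o_n−o_3 = (4.3481,-1.0760,-2.2655)
cross product → J_v[:, 3] = (0.2010,-3.7655,2.1740)
J_ω[:, 3] = z_3
entry J[1][3] = -3.7655

-3.766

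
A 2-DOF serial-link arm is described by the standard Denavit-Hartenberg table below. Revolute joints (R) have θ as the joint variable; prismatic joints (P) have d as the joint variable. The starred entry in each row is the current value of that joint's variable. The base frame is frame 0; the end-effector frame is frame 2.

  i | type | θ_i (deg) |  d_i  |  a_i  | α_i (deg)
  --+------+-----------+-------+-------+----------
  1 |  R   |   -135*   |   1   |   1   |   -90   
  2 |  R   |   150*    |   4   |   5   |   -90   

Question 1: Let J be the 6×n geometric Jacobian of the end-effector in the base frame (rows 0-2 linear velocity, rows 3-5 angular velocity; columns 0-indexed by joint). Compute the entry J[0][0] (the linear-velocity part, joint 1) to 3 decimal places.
0.474

axis z_0 = ẑ; lever o_n−o_0 = (5.1832,-0.4737,-1.5000)
cross product → J_v[:, 0] = (0.4737,5.1832,-0.0000)
J_ω[:, 0] = z_0
entry J[0][0] = 0.4737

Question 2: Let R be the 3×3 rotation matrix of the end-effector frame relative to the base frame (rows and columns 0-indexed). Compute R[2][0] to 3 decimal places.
-0.500

End-effector x-axis (col 0 of R) = (0.6124,0.6124,-0.5000)
R[2][0] = -0.5000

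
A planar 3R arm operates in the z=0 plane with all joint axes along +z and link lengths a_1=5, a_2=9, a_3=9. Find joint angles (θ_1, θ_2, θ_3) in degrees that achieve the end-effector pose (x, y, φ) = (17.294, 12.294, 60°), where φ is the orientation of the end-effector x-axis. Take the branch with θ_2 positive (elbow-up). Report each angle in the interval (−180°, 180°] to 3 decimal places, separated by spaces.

wrist centre = target − a_3·(cos φ, sin φ) = (12.7940, 4.4998)
cos θ_2 = (183.9344−5²−9²)/(2·5·9) = 0.8659; θ_2 = 30.0101° (elbow-up)
β = atan2(4.4998,12.7940) = 19.3773°; ψ = atan2(4.5014,12.7934) = 19.3844°
θ_1 = β − ψ = -0.0072°
θ_3 = φ − θ_1 − θ_2 = 29.9971° (wrapped to (-180°,180°])

-0.007 30.010 29.997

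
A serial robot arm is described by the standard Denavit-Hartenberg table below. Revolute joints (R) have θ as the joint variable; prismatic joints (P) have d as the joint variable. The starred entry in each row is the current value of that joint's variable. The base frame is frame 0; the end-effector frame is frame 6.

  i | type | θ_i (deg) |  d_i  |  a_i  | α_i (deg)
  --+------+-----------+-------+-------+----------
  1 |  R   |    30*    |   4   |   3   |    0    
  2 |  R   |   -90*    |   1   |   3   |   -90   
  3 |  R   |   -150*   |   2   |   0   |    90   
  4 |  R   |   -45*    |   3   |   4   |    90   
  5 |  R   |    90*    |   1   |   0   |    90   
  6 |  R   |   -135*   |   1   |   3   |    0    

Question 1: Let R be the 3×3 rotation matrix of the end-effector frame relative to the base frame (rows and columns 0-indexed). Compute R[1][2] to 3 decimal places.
0.177

End-effector z-axis (col 2 of R) = (-0.9186,0.1768,0.3536)
R[1][2] = 0.1768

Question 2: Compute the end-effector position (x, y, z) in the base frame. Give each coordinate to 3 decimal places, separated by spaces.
after link 1: o_1 = (2.5981, 1.5000, 4.0000)
after link 2: o_2 = (4.0981, -1.0981, 5.0000)
after link 3: o_3 = (5.8301, -0.0981, 5.0000)
after link 4: o_4 = (1.4059, 1.9081, 3.8161)
after link 5: o_5 = (1.0997, 1.0242, 3.4626)
after link 6: o_6 = (1.3610, 2.1574, 6.4033)

1.361 2.157 6.403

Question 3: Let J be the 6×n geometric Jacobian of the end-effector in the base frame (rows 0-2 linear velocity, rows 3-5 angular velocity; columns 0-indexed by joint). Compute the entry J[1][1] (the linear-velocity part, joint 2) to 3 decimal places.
axis z_1 = (0.0000,0.0000,1.0000); lever o_n−o_1 = (-1.2371,0.6574,2.4033)
cross product → J_v[:, 1] = (-0.6574,-1.2371,0.0000)
J_ω[:, 1] = z_1
entry J[1][1] = -1.2371

-1.237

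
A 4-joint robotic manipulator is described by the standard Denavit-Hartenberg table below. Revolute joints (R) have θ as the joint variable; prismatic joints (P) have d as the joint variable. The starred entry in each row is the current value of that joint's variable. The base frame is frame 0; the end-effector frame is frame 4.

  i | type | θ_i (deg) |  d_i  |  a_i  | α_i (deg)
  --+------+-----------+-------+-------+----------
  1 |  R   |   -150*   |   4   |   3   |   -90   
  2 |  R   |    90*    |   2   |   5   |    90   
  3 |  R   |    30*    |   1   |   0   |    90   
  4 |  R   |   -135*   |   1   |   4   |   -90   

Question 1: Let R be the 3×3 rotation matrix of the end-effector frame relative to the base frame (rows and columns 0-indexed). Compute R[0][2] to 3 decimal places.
End-effector z-axis (col 2 of R) = (0.7891,0.0474,-0.6124)
R[0][2] = 0.7891

0.789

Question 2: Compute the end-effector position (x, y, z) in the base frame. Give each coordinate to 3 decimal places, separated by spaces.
-1.155 -0.343 0.949

after link 1: o_1 = (-2.5981, -1.5000, 4.0000)
after link 2: o_2 = (-1.5981, -3.2321, -1.0000)
after link 3: o_3 = (-2.4641, -3.7321, -1.0000)
after link 4: o_4 = (-1.1547, -0.3431, 0.9495)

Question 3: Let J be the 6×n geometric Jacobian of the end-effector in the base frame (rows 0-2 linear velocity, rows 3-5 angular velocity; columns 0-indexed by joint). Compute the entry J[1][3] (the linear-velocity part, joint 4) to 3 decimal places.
axis z_3 = (-0.4330,0.7500,-0.5000); lever o_n−o_3 = (1.3094,3.3890,1.9495)
cross product → J_v[:, 3] = (3.1566,0.1895,-2.4495)
J_ω[:, 3] = z_3
entry J[1][3] = 0.1895

0.189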